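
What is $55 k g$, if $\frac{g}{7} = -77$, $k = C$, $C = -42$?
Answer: $1245090$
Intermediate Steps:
$k = -42$
$g = -539$ ($g = 7 \left(-77\right) = -539$)
$55 k g = 55 \left(-42\right) \left(-539\right) = \left(-2310\right) \left(-539\right) = 1245090$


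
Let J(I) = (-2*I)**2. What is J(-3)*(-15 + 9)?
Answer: -216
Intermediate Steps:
J(I) = 4*I**2
J(-3)*(-15 + 9) = (4*(-3)**2)*(-15 + 9) = (4*9)*(-6) = 36*(-6) = -216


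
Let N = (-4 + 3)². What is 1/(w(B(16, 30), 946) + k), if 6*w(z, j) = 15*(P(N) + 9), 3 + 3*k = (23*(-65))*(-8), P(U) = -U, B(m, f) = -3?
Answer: 3/12017 ≈ 0.00024965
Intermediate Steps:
N = 1 (N = (-1)² = 1)
k = 11957/3 (k = -1 + ((23*(-65))*(-8))/3 = -1 + (-1495*(-8))/3 = -1 + (⅓)*11960 = -1 + 11960/3 = 11957/3 ≈ 3985.7)
w(z, j) = 20 (w(z, j) = (15*(-1*1 + 9))/6 = (15*(-1 + 9))/6 = (15*8)/6 = (⅙)*120 = 20)
1/(w(B(16, 30), 946) + k) = 1/(20 + 11957/3) = 1/(12017/3) = 3/12017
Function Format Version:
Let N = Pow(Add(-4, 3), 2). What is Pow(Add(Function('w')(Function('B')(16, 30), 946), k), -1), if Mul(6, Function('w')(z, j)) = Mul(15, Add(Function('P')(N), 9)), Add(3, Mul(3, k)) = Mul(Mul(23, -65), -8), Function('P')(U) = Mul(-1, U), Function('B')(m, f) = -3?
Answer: Rational(3, 12017) ≈ 0.00024965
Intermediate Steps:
N = 1 (N = Pow(-1, 2) = 1)
k = Rational(11957, 3) (k = Add(-1, Mul(Rational(1, 3), Mul(Mul(23, -65), -8))) = Add(-1, Mul(Rational(1, 3), Mul(-1495, -8))) = Add(-1, Mul(Rational(1, 3), 11960)) = Add(-1, Rational(11960, 3)) = Rational(11957, 3) ≈ 3985.7)
Function('w')(z, j) = 20 (Function('w')(z, j) = Mul(Rational(1, 6), Mul(15, Add(Mul(-1, 1), 9))) = Mul(Rational(1, 6), Mul(15, Add(-1, 9))) = Mul(Rational(1, 6), Mul(15, 8)) = Mul(Rational(1, 6), 120) = 20)
Pow(Add(Function('w')(Function('B')(16, 30), 946), k), -1) = Pow(Add(20, Rational(11957, 3)), -1) = Pow(Rational(12017, 3), -1) = Rational(3, 12017)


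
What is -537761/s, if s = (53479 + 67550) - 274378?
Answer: 76823/21907 ≈ 3.5068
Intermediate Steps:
s = -153349 (s = 121029 - 274378 = -153349)
-537761/s = -537761/(-153349) = -537761*(-1/153349) = 76823/21907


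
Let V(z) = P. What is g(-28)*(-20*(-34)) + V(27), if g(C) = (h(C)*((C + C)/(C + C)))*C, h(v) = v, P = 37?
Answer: 533157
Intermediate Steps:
V(z) = 37
g(C) = C**2 (g(C) = (C*((C + C)/(C + C)))*C = (C*((2*C)/((2*C))))*C = (C*((2*C)*(1/(2*C))))*C = (C*1)*C = C*C = C**2)
g(-28)*(-20*(-34)) + V(27) = (-28)**2*(-20*(-34)) + 37 = 784*680 + 37 = 533120 + 37 = 533157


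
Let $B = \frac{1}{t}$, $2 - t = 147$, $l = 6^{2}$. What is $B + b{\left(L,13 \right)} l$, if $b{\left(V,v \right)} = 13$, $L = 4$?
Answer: $\frac{67859}{145} \approx 467.99$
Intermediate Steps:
$l = 36$
$t = -145$ ($t = 2 - 147 = -145$)
$B = - \frac{1}{145}$ ($B = \frac{1}{-145} = - \frac{1}{145} \approx -0.0068966$)
$B + b{\left(L,13 \right)} l = - \frac{1}{145} + 13 \cdot 36 = - \frac{1}{145} + 468 = \frac{67859}{145}$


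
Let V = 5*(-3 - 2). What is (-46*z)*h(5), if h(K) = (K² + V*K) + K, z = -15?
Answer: -65550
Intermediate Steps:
V = -25 (V = 5*(-5) = -25)
h(K) = K² - 24*K (h(K) = (K² - 25*K) + K = K² - 24*K)
(-46*z)*h(5) = (-46*(-15))*(5*(-24 + 5)) = 690*(5*(-19)) = 690*(-95) = -65550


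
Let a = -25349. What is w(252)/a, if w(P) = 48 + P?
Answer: -300/25349 ≈ -0.011835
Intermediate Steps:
w(252)/a = (48 + 252)/(-25349) = 300*(-1/25349) = -300/25349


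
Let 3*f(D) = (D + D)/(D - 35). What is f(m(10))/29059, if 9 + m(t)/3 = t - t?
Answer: 9/900829 ≈ 9.9908e-6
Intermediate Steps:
m(t) = -27 (m(t) = -27 + 3*(t - t) = -27 + 3*0 = -27 + 0 = -27)
f(D) = 2*D/(3*(-35 + D)) (f(D) = ((D + D)/(D - 35))/3 = ((2*D)/(-35 + D))/3 = (2*D/(-35 + D))/3 = 2*D/(3*(-35 + D)))
f(m(10))/29059 = ((2/3)*(-27)/(-35 - 27))/29059 = ((2/3)*(-27)/(-62))*(1/29059) = ((2/3)*(-27)*(-1/62))*(1/29059) = (9/31)*(1/29059) = 9/900829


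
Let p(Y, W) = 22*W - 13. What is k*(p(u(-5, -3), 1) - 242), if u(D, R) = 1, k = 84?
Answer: -19572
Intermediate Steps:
p(Y, W) = -13 + 22*W
k*(p(u(-5, -3), 1) - 242) = 84*((-13 + 22*1) - 242) = 84*((-13 + 22) - 242) = 84*(9 - 242) = 84*(-233) = -19572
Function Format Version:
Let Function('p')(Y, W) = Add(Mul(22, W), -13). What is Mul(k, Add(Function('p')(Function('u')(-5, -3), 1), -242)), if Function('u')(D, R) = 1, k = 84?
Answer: -19572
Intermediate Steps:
Function('p')(Y, W) = Add(-13, Mul(22, W))
Mul(k, Add(Function('p')(Function('u')(-5, -3), 1), -242)) = Mul(84, Add(Add(-13, Mul(22, 1)), -242)) = Mul(84, Add(Add(-13, 22), -242)) = Mul(84, Add(9, -242)) = Mul(84, -233) = -19572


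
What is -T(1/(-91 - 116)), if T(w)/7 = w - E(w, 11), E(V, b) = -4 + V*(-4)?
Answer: -5761/207 ≈ -27.831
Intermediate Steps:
E(V, b) = -4 - 4*V
T(w) = 28 + 35*w (T(w) = 7*(w - (-4 - 4*w)) = 7*(w + (4 + 4*w)) = 7*(4 + 5*w) = 28 + 35*w)
-T(1/(-91 - 116)) = -(28 + 35/(-91 - 116)) = -(28 + 35/(-207)) = -(28 + 35*(-1/207)) = -(28 - 35/207) = -1*5761/207 = -5761/207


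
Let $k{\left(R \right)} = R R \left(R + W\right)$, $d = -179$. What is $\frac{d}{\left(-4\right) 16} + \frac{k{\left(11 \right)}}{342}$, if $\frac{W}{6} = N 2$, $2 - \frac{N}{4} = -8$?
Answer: $\frac{1931761}{10944} \approx 176.51$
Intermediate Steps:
$N = 40$ ($N = 8 - -32 = 8 + 32 = 40$)
$W = 480$ ($W = 6 \cdot 40 \cdot 2 = 6 \cdot 80 = 480$)
$k{\left(R \right)} = R^{2} \left(480 + R\right)$ ($k{\left(R \right)} = R R \left(R + 480\right) = R^{2} \left(480 + R\right)$)
$\frac{d}{\left(-4\right) 16} + \frac{k{\left(11 \right)}}{342} = - \frac{179}{\left(-4\right) 16} + \frac{11^{2} \left(480 + 11\right)}{342} = - \frac{179}{-64} + 121 \cdot 491 \cdot \frac{1}{342} = \left(-179\right) \left(- \frac{1}{64}\right) + 59411 \cdot \frac{1}{342} = \frac{179}{64} + \frac{59411}{342} = \frac{1931761}{10944}$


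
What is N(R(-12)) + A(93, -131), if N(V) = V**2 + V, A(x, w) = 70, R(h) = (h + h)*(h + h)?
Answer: 332422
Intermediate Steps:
R(h) = 4*h**2 (R(h) = (2*h)*(2*h) = 4*h**2)
N(V) = V + V**2
N(R(-12)) + A(93, -131) = (4*(-12)**2)*(1 + 4*(-12)**2) + 70 = (4*144)*(1 + 4*144) + 70 = 576*(1 + 576) + 70 = 576*577 + 70 = 332352 + 70 = 332422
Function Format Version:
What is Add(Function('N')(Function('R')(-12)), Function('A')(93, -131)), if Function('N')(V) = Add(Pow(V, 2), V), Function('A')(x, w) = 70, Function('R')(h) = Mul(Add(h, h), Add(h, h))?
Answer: 332422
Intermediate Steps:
Function('R')(h) = Mul(4, Pow(h, 2)) (Function('R')(h) = Mul(Mul(2, h), Mul(2, h)) = Mul(4, Pow(h, 2)))
Function('N')(V) = Add(V, Pow(V, 2))
Add(Function('N')(Function('R')(-12)), Function('A')(93, -131)) = Add(Mul(Mul(4, Pow(-12, 2)), Add(1, Mul(4, Pow(-12, 2)))), 70) = Add(Mul(Mul(4, 144), Add(1, Mul(4, 144))), 70) = Add(Mul(576, Add(1, 576)), 70) = Add(Mul(576, 577), 70) = Add(332352, 70) = 332422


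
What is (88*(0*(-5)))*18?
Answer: 0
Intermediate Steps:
(88*(0*(-5)))*18 = (88*0)*18 = 0*18 = 0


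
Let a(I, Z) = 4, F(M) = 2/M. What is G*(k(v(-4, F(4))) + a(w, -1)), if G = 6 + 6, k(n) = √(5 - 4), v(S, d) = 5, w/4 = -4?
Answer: 60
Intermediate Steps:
w = -16 (w = 4*(-4) = -16)
k(n) = 1 (k(n) = √1 = 1)
G = 12
G*(k(v(-4, F(4))) + a(w, -1)) = 12*(1 + 4) = 12*5 = 60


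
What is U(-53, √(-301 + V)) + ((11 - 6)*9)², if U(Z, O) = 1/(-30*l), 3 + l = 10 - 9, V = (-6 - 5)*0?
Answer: 121501/60 ≈ 2025.0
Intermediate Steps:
V = 0 (V = -11*0 = 0)
l = -2 (l = -3 + (10 - 9) = -3 + 1 = -2)
U(Z, O) = 1/60 (U(Z, O) = 1/(-30*(-2)) = 1/60)
U(-53, √(-301 + V)) + ((11 - 6)*9)² = 1/60 + ((11 - 6)*9)² = 1/60 + (5*9)² = 1/60 + 45² = 1/60 + 2025 = 121501/60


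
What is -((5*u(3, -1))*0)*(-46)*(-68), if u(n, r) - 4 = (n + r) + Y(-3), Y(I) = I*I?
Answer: 0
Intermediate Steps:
Y(I) = I**2
u(n, r) = 13 + n + r (u(n, r) = 4 + ((n + r) + (-3)**2) = 4 + ((n + r) + 9) = 4 + (9 + n + r) = 13 + n + r)
-((5*u(3, -1))*0)*(-46)*(-68) = -((5*(13 + 3 - 1))*0)*(-46)*(-68) = -((5*15)*0)*(-46)*(-68) = -(75*0)*(-46)*(-68) = -0*(-46)*(-68) = -0*(-68) = -1*0 = 0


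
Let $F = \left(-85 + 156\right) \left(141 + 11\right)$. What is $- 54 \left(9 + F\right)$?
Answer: $-583254$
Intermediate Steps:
$F = 10792$ ($F = 71 \cdot 152 = 10792$)
$- 54 \left(9 + F\right) = - 54 \left(9 + 10792\right) = \left(-54\right) 10801 = -583254$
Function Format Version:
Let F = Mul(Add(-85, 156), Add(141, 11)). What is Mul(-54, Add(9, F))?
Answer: -583254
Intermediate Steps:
F = 10792 (F = Mul(71, 152) = 10792)
Mul(-54, Add(9, F)) = Mul(-54, Add(9, 10792)) = Mul(-54, 10801) = -583254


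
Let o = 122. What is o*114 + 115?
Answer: 14023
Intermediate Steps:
o*114 + 115 = 122*114 + 115 = 13908 + 115 = 14023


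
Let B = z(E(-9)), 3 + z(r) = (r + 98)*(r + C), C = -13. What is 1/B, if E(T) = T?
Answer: -1/1961 ≈ -0.00050994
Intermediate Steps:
z(r) = -3 + (-13 + r)*(98 + r) (z(r) = -3 + (r + 98)*(r - 13) = -3 + (98 + r)*(-13 + r) = -3 + (-13 + r)*(98 + r))
B = -1961 (B = -1277 + (-9)² + 85*(-9) = -1277 + 81 - 765 = -1961)
1/B = 1/(-1961) = -1/1961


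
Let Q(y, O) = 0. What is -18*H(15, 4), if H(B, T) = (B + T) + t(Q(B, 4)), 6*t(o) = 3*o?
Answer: -342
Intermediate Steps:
t(o) = o/2 (t(o) = (3*o)/6 = o/2)
H(B, T) = B + T (H(B, T) = (B + T) + (½)*0 = (B + T) + 0 = B + T)
-18*H(15, 4) = -18*(15 + 4) = -18*19 = -342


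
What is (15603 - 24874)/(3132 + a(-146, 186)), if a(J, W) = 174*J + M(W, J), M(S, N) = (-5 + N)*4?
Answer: 9271/22876 ≈ 0.40527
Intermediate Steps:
M(S, N) = -20 + 4*N
a(J, W) = -20 + 178*J (a(J, W) = 174*J + (-20 + 4*J) = -20 + 178*J)
(15603 - 24874)/(3132 + a(-146, 186)) = (15603 - 24874)/(3132 + (-20 + 178*(-146))) = -9271/(3132 + (-20 - 25988)) = -9271/(3132 - 26008) = -9271/(-22876) = -9271*(-1/22876) = 9271/22876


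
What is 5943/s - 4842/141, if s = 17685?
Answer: -9421423/277065 ≈ -34.004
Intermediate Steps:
5943/s - 4842/141 = 5943/17685 - 4842/141 = 5943*(1/17685) - 4842*1/141 = 1981/5895 - 1614/47 = -9421423/277065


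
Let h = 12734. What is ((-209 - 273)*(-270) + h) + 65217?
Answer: 208091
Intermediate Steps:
((-209 - 273)*(-270) + h) + 65217 = ((-209 - 273)*(-270) + 12734) + 65217 = (-482*(-270) + 12734) + 65217 = (130140 + 12734) + 65217 = 142874 + 65217 = 208091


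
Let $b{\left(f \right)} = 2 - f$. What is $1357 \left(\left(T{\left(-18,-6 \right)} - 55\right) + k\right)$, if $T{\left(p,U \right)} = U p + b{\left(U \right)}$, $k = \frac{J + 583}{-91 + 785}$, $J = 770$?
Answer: $\frac{59283259}{694} \approx 85423.0$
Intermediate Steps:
$k = \frac{1353}{694}$ ($k = \frac{770 + 583}{-91 + 785} = \frac{1353}{694} \approx 1.9496$)
$T{\left(p,U \right)} = 2 - U + U p$ ($T{\left(p,U \right)} = U p - \left(-2 + U\right) = 2 - U + U p$)
$1357 \left(\left(T{\left(-18,-6 \right)} - 55\right) + k\right) = 1357 \left(\left(\left(2 - -6 - -108\right) - 55\right) + \frac{1353}{694}\right) = 1357 \left(\left(\left(2 + 6 + 108\right) - 55\right) + \frac{1353}{694}\right) = 1357 \left(\left(116 - 55\right) + \frac{1353}{694}\right) = 1357 \left(61 + \frac{1353}{694}\right) = 1357 \cdot \frac{43687}{694} = \frac{59283259}{694}$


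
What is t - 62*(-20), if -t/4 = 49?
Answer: 1044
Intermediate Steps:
t = -196 (t = -4*49 = -196)
t - 62*(-20) = -196 - 62*(-20) = -196 + 1240 = 1044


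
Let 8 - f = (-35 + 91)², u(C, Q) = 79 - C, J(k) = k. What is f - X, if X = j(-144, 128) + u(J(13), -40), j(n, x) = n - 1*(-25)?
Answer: -3075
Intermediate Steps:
j(n, x) = 25 + n (j(n, x) = n + 25 = 25 + n)
X = -53 (X = (25 - 144) + (79 - 1*13) = -119 + (79 - 13) = -119 + 66 = -53)
f = -3128 (f = 8 - (-35 + 91)² = 8 - 1*56² = 8 - 1*3136 = 8 - 3136 = -3128)
f - X = -3128 - 1*(-53) = -3128 + 53 = -3075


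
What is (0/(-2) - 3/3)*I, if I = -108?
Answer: 108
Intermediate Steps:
(0/(-2) - 3/3)*I = (0/(-2) - 3/3)*(-108) = (0*(-½) - 3*⅓)*(-108) = (0 - 1)*(-108) = -1*(-108) = 108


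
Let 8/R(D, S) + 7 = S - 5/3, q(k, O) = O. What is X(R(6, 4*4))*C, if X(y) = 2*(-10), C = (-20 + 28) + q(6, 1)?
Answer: -180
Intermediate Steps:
C = 9 (C = (-20 + 28) + 1 = 8 + 1 = 9)
R(D, S) = 8/(-26/3 + S) (R(D, S) = 8/(-7 + (S - 5/3)) = 8/(-7 + (-5/3 + S)) = 8/(-26/3 + S))
X(y) = -20
X(R(6, 4*4))*C = -20*9 = -180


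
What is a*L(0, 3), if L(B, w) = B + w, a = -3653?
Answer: -10959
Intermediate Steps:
a*L(0, 3) = -3653*(0 + 3) = -3653*3 = -10959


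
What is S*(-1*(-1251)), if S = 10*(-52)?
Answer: -650520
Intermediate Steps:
S = -520
S*(-1*(-1251)) = -(-520)*(-1251) = -520*1251 = -650520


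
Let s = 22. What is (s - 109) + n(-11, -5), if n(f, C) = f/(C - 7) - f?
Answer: -901/12 ≈ -75.083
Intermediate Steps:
n(f, C) = -f + f/(-7 + C) (n(f, C) = f/(-7 + C) - f = -f + f/(-7 + C))
(s - 109) + n(-11, -5) = (22 - 109) - 11*(8 - 1*(-5))/(-7 - 5) = -87 - 11*(8 + 5)/(-12) = -87 - 11*(-1/12)*13 = -87 + 143/12 = -901/12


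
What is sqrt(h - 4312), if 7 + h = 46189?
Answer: sqrt(41870) ≈ 204.62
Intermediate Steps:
h = 46182 (h = -7 + 46189 = 46182)
sqrt(h - 4312) = sqrt(46182 - 4312) = sqrt(41870)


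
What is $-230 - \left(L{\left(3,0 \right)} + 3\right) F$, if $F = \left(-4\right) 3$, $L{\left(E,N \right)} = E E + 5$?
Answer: $-26$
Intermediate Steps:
$L{\left(E,N \right)} = 5 + E^{2}$ ($L{\left(E,N \right)} = E^{2} + 5 = 5 + E^{2}$)
$F = -12$
$-230 - \left(L{\left(3,0 \right)} + 3\right) F = -230 - \left(\left(5 + 3^{2}\right) + 3\right) \left(-12\right) = -230 - \left(\left(5 + 9\right) + 3\right) \left(-12\right) = -230 - \left(14 + 3\right) \left(-12\right) = -230 - 17 \left(-12\right) = -230 - -204 = -230 + 204 = -26$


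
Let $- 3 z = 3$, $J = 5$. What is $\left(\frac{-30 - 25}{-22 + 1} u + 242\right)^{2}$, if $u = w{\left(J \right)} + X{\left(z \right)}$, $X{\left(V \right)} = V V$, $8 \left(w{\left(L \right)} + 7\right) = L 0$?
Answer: $\frac{2509056}{49} \approx 51205.0$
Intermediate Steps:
$w{\left(L \right)} = -7$ ($w{\left(L \right)} = -7 + \frac{L 0}{8} = -7 + \frac{1}{8} \cdot 0 = -7 + 0 = -7$)
$z = -1$ ($z = \left(- \frac{1}{3}\right) 3 = -1$)
$X{\left(V \right)} = V^{2}$
$u = -6$ ($u = -7 + \left(-1\right)^{2} = -7 + 1 = -6$)
$\left(\frac{-30 - 25}{-22 + 1} u + 242\right)^{2} = \left(\frac{-30 - 25}{-22 + 1} \left(-6\right) + 242\right)^{2} = \left(- \frac{55}{-21} \left(-6\right) + 242\right)^{2} = \left(\left(-55\right) \left(- \frac{1}{21}\right) \left(-6\right) + 242\right)^{2} = \left(\frac{55}{21} \left(-6\right) + 242\right)^{2} = \left(- \frac{110}{7} + 242\right)^{2} = \left(\frac{1584}{7}\right)^{2} = \frac{2509056}{49}$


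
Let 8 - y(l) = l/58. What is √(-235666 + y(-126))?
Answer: I*√198186551/29 ≈ 485.44*I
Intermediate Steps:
y(l) = 8 - l/58
√(-235666 + y(-126)) = √(-235666 + (8 - 1/58*(-126))) = √(-235666 + (8 + 63/29)) = √(-235666 + 295/29) = √(-6834019/29) = I*√198186551/29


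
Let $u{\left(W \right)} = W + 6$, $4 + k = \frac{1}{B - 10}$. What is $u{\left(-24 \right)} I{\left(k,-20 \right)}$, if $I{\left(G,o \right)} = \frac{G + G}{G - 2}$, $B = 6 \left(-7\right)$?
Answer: $- \frac{7524}{313} \approx -24.038$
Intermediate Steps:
$B = -42$
$k = - \frac{209}{52}$ ($k = -4 + \frac{1}{-42 - 10} = -4 + \frac{1}{-52} = -4 - \frac{1}{52} = - \frac{209}{52} \approx -4.0192$)
$I{\left(G,o \right)} = \frac{2 G}{-2 + G}$
$u{\left(W \right)} = 6 + W$
$u{\left(-24 \right)} I{\left(k,-20 \right)} = \left(6 - 24\right) 2 \left(- \frac{209}{52}\right) \frac{1}{-2 - \frac{209}{52}} = - 18 \cdot 2 \left(- \frac{209}{52}\right) \frac{1}{- \frac{313}{52}} = - 18 \cdot 2 \left(- \frac{209}{52}\right) \left(- \frac{52}{313}\right) = \left(-18\right) \frac{418}{313} = - \frac{7524}{313}$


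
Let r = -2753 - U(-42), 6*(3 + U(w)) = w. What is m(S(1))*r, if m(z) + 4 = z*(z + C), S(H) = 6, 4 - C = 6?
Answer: -54860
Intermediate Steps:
C = -2 (C = 4 - 1*6 = 4 - 6 = -2)
U(w) = -3 + w/6
r = -2743 (r = -2753 - (-3 + (⅙)*(-42)) = -2753 - (-3 - 7) = -2753 - 1*(-10) = -2753 + 10 = -2743)
m(z) = -4 + z*(-2 + z) (m(z) = -4 + z*(z - 2) = -4 + z*(-2 + z))
m(S(1))*r = (-4 + 6² - 2*6)*(-2743) = (-4 + 36 - 12)*(-2743) = 20*(-2743) = -54860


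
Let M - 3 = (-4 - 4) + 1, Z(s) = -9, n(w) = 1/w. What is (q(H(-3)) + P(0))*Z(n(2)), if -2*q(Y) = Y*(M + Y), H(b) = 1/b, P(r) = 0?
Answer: 13/2 ≈ 6.5000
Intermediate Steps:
M = -4 (M = 3 + ((-4 - 4) + 1) = 3 + (-8 + 1) = 3 - 7 = -4)
q(Y) = -Y*(-4 + Y)/2
(q(H(-3)) + P(0))*Z(n(2)) = ((½)*(4 - 1/(-3))/(-3) + 0)*(-9) = ((½)*(-⅓)*(4 - 1*(-⅓)) + 0)*(-9) = ((½)*(-⅓)*(4 + ⅓) + 0)*(-9) = ((½)*(-⅓)*(13/3) + 0)*(-9) = (-13/18 + 0)*(-9) = -13/18*(-9) = 13/2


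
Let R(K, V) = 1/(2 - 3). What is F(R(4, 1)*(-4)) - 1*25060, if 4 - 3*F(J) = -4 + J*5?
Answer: -25064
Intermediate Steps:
R(K, V) = -1 (R(K, V) = 1/(-1) = -1)
F(J) = 8/3 - 5*J/3 (F(J) = 4/3 - (-4 + J*5)/3 = 4/3 - (-4 + 5*J)/3 = 4/3 + (4/3 - 5*J/3) = 8/3 - 5*J/3)
F(R(4, 1)*(-4)) - 1*25060 = (8/3 - (-5)*(-4)/3) - 1*25060 = (8/3 - 5/3*4) - 25060 = (8/3 - 20/3) - 25060 = -4 - 25060 = -25064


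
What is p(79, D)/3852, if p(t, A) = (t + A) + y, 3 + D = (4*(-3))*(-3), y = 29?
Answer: 47/1284 ≈ 0.036604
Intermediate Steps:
D = 33 (D = -3 + (4*(-3))*(-3) = -3 - 12*(-3) = -3 + 36 = 33)
p(t, A) = 29 + A + t (p(t, A) = (t + A) + 29 = (A + t) + 29 = 29 + A + t)
p(79, D)/3852 = (29 + 33 + 79)/3852 = 141*(1/3852) = 47/1284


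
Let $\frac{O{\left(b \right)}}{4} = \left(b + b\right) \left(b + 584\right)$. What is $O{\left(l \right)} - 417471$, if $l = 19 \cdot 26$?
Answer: $3842785$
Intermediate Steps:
$l = 494$
$O{\left(b \right)} = 8 b \left(584 + b\right)$ ($O{\left(b \right)} = 4 \left(b + b\right) \left(b + 584\right) = 4 \cdot 2 b \left(584 + b\right) = 8 b \left(584 + b\right)$)
$O{\left(l \right)} - 417471 = 8 \cdot 494 \left(584 + 494\right) - 417471 = 8 \cdot 494 \cdot 1078 - 417471 = 4260256 - 417471 = 3842785$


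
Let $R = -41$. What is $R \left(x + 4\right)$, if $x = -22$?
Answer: $738$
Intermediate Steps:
$R \left(x + 4\right) = - 41 \left(-22 + 4\right) = \left(-41\right) \left(-18\right) = 738$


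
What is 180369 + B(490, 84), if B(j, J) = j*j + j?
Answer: 420959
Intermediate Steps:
B(j, J) = j + j² (B(j, J) = j² + j = j + j²)
180369 + B(490, 84) = 180369 + 490*(1 + 490) = 180369 + 490*491 = 180369 + 240590 = 420959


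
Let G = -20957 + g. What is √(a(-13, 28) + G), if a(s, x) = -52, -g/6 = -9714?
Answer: 5*√1491 ≈ 193.07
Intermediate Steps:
g = 58284 (g = -6*(-9714) = 58284)
G = 37327 (G = -20957 + 58284 = 37327)
√(a(-13, 28) + G) = √(-52 + 37327) = √37275 = 5*√1491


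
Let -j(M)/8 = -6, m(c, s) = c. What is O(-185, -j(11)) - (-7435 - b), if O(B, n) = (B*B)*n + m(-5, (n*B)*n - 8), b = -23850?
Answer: -1659220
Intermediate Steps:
j(M) = 48 (j(M) = -8*(-6) = 48)
O(B, n) = -5 + n*B² (O(B, n) = (B*B)*n - 5 = B²*n - 5 = n*B² - 5 = -5 + n*B²)
O(-185, -j(11)) - (-7435 - b) = (-5 - 1*48*(-185)²) - (-7435 - 1*(-23850)) = (-5 - 48*34225) - (-7435 + 23850) = (-5 - 1642800) - 1*16415 = -1642805 - 16415 = -1659220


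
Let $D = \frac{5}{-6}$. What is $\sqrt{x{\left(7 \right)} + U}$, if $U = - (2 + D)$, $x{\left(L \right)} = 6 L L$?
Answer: $\frac{\sqrt{10542}}{6} \approx 17.112$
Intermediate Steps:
$D = - \frac{5}{6}$ ($D = 5 \left(- \frac{1}{6}\right) = - \frac{5}{6} \approx -0.83333$)
$x{\left(L \right)} = 6 L^{2}$
$U = - \frac{7}{6}$ ($U = - (2 - \frac{5}{6}) = \left(-1\right) \frac{7}{6} = - \frac{7}{6} \approx -1.1667$)
$\sqrt{x{\left(7 \right)} + U} = \sqrt{6 \cdot 7^{2} - \frac{7}{6}} = \sqrt{6 \cdot 49 - \frac{7}{6}} = \sqrt{294 - \frac{7}{6}} = \sqrt{\frac{1757}{6}} = \frac{\sqrt{10542}}{6}$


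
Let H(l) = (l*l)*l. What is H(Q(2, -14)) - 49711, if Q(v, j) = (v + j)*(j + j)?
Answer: 37883345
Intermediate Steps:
Q(v, j) = 2*j*(j + v) (Q(v, j) = (j + v)*(2*j) = 2*j*(j + v))
H(l) = l**3 (H(l) = l**2*l = l**3)
H(Q(2, -14)) - 49711 = (2*(-14)*(-14 + 2))**3 - 49711 = (2*(-14)*(-12))**3 - 49711 = 336**3 - 49711 = 37933056 - 49711 = 37883345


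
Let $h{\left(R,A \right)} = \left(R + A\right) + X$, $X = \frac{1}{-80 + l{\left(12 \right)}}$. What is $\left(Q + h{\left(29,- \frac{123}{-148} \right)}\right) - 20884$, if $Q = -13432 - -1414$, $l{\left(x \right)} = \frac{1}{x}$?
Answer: $- \frac{4665614455}{141932} \approx -32872.0$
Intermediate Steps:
$X = - \frac{12}{959}$ ($X = \frac{1}{-80 + \frac{1}{12}} = \frac{1}{- \frac{959}{12}} = - \frac{12}{959} \approx -0.012513$)
$Q = -12018$ ($Q = -13432 + 1414 = -12018$)
$h{\left(R,A \right)} = - \frac{12}{959} + A + R$ ($h{\left(R,A \right)} = \left(R + A\right) - \frac{12}{959} = \left(A + R\right) - \frac{12}{959} = - \frac{12}{959} + A + R$)
$\left(Q + h{\left(29,- \frac{123}{-148} \right)}\right) - 20884 = \left(-12018 - \left(- \frac{27799}{959} - \frac{123}{148}\right)\right) - 20884 = \left(-12018 - - \frac{4232209}{141932}\right) - 20884 = \left(-12018 + \left(- \frac{12}{959} + \frac{123}{148} + 29\right)\right) - 20884 = \left(-12018 + \frac{4232209}{141932}\right) - 20884 = - \frac{1701506567}{141932} - 20884 = - \frac{4665614455}{141932}$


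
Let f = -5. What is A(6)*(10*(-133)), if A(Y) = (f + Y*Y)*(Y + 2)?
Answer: -329840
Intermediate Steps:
A(Y) = (-5 + Y²)*(2 + Y) (A(Y) = (-5 + Y*Y)*(Y + 2) = (-5 + Y²)*(2 + Y))
A(6)*(10*(-133)) = (-10 + 6³ - 5*6 + 2*6²)*(10*(-133)) = (-10 + 216 - 30 + 2*36)*(-1330) = (-10 + 216 - 30 + 72)*(-1330) = 248*(-1330) = -329840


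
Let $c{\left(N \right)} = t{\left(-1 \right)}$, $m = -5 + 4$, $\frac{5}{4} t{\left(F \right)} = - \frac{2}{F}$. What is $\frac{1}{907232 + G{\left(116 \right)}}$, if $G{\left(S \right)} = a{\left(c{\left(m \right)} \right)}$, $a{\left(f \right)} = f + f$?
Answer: $\frac{5}{4536176} \approx 1.1022 \cdot 10^{-6}$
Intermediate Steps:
$t{\left(F \right)} = - \frac{8}{5 F}$ ($t{\left(F \right)} = \frac{4 \left(- \frac{2}{F}\right)}{5} = - \frac{8}{5 F}$)
$m = -1$
$c{\left(N \right)} = \frac{8}{5}$ ($c{\left(N \right)} = - \frac{8}{5 \left(-1\right)} = \left(- \frac{8}{5}\right) \left(-1\right) = \frac{8}{5}$)
$a{\left(f \right)} = 2 f$
$G{\left(S \right)} = \frac{16}{5}$ ($G{\left(S \right)} = 2 \cdot \frac{8}{5} = \frac{16}{5}$)
$\frac{1}{907232 + G{\left(116 \right)}} = \frac{1}{907232 + \frac{16}{5}} = \frac{1}{\frac{4536176}{5}} = \frac{5}{4536176}$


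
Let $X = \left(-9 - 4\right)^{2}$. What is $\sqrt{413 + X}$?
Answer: $\sqrt{582} \approx 24.125$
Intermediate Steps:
$X = 169$ ($X = \left(-13\right)^{2} = 169$)
$\sqrt{413 + X} = \sqrt{413 + 169} = \sqrt{582}$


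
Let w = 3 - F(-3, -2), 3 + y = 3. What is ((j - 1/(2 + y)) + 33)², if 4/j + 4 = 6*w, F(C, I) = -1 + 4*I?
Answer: 1225449/1156 ≈ 1060.1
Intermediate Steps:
y = 0 (y = -3 + 3 = 0)
w = 12 (w = 3 - (-1 + 4*(-2)) = 3 - (-1 - 8) = 3 - 1*(-9) = 3 + 9 = 12)
j = 1/17 (j = 4/(-4 + 6*12) = 4/(-4 + 72) = 4/68 = 4*(1/68) = 1/17 ≈ 0.058824)
((j - 1/(2 + y)) + 33)² = ((1/17 - 1/(2 + 0)) + 33)² = ((1/17 - 1/2) + 33)² = ((1/17 + (½)*(-1)) + 33)² = ((1/17 - ½) + 33)² = (-15/34 + 33)² = (1107/34)² = 1225449/1156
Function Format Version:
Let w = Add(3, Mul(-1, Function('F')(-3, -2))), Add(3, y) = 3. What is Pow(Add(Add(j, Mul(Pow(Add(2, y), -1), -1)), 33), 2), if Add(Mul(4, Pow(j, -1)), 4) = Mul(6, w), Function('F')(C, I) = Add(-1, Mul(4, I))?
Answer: Rational(1225449, 1156) ≈ 1060.1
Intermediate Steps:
y = 0 (y = Add(-3, 3) = 0)
w = 12 (w = Add(3, Mul(-1, Add(-1, Mul(4, -2)))) = Add(3, Mul(-1, Add(-1, -8))) = Add(3, Mul(-1, -9)) = Add(3, 9) = 12)
j = Rational(1, 17) (j = Mul(4, Pow(Add(-4, Mul(6, 12)), -1)) = Mul(4, Pow(Add(-4, 72), -1)) = Mul(4, Pow(68, -1)) = Mul(4, Rational(1, 68)) = Rational(1, 17) ≈ 0.058824)
Pow(Add(Add(j, Mul(Pow(Add(2, y), -1), -1)), 33), 2) = Pow(Add(Add(Rational(1, 17), Mul(Pow(Add(2, 0), -1), -1)), 33), 2) = Pow(Add(Add(Rational(1, 17), Mul(Pow(2, -1), -1)), 33), 2) = Pow(Add(Add(Rational(1, 17), Mul(Rational(1, 2), -1)), 33), 2) = Pow(Add(Add(Rational(1, 17), Rational(-1, 2)), 33), 2) = Pow(Add(Rational(-15, 34), 33), 2) = Pow(Rational(1107, 34), 2) = Rational(1225449, 1156)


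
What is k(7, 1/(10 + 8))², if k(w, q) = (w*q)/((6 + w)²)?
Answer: 49/9253764 ≈ 5.2951e-6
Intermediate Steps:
k(w, q) = q*w/(6 + w)² (k(w, q) = (q*w)/(6 + w)² = q*w/(6 + w)²)
k(7, 1/(10 + 8))² = (7/((10 + 8)*(6 + 7)²))² = (7/(18*13²))² = ((1/18)*7*(1/169))² = (7/3042)² = 49/9253764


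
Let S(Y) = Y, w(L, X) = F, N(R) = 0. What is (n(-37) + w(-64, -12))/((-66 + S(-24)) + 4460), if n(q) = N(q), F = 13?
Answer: 13/4370 ≈ 0.0029748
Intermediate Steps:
w(L, X) = 13
n(q) = 0
(n(-37) + w(-64, -12))/((-66 + S(-24)) + 4460) = (0 + 13)/((-66 - 24) + 4460) = 13/(-90 + 4460) = 13/4370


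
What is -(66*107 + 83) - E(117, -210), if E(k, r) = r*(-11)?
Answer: -9455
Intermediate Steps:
E(k, r) = -11*r
-(66*107 + 83) - E(117, -210) = -(66*107 + 83) - (-11)*(-210) = -(7062 + 83) - 1*2310 = -1*7145 - 2310 = -7145 - 2310 = -9455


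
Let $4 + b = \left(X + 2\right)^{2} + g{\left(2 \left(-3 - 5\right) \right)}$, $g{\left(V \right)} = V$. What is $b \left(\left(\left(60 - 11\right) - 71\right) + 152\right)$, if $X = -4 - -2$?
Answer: $-2600$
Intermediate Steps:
$X = -2$ ($X = -4 + 2 = -2$)
$b = -20$ ($b = -4 + \left(\left(-2 + 2\right)^{2} + 2 \left(-3 - 5\right)\right) = -4 + \left(0^{2} + 2 \left(-8\right)\right) = -4 + \left(0 - 16\right) = -4 - 16 = -20$)
$b \left(\left(\left(60 - 11\right) - 71\right) + 152\right) = - 20 \left(\left(\left(60 - 11\right) - 71\right) + 152\right) = - 20 \left(\left(49 - 71\right) + 152\right) = - 20 \left(-22 + 152\right) = \left(-20\right) 130 = -2600$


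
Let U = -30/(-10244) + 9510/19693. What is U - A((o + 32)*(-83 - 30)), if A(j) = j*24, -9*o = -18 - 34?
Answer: 31002795955405/302602638 ≈ 1.0245e+5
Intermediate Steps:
o = 52/9 (o = -(-18 - 34)/9 = -⅑*(-52) = 52/9 ≈ 5.7778)
A(j) = 24*j
U = 49005615/100867546 (U = -30*(-1/10244) + 9510*(1/19693) = 15/5122 + 9510/19693 = 49005615/100867546 ≈ 0.48584)
U - A((o + 32)*(-83 - 30)) = 49005615/100867546 - 24*(52/9 + 32)*(-83 - 30) = 49005615/100867546 - 24*(340/9)*(-113) = 49005615/100867546 - 24*(-38420)/9 = 49005615/100867546 - 1*(-307360/3) = 49005615/100867546 + 307360/3 = 31002795955405/302602638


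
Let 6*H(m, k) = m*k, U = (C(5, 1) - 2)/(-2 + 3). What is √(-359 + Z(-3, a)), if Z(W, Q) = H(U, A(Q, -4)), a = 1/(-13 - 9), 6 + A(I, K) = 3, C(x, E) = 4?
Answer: 6*I*√10 ≈ 18.974*I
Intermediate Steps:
A(I, K) = -3 (A(I, K) = -6 + 3 = -3)
U = 2 (U = (4 - 2)/(-2 + 3) = 2/1 = 2*1 = 2)
H(m, k) = k*m/6 (H(m, k) = (m*k)/6 = (k*m)/6 = k*m/6)
a = -1/22 (a = 1/(-22) = -1/22 ≈ -0.045455)
Z(W, Q) = -1 (Z(W, Q) = (⅙)*(-3)*2 = -1)
√(-359 + Z(-3, a)) = √(-359 - 1) = √(-360) = 6*I*√10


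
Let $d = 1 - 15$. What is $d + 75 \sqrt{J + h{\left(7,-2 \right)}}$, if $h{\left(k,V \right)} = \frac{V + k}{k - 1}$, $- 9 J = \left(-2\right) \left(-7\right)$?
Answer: $-14 + \frac{25 i \sqrt{26}}{2} \approx -14.0 + 63.738 i$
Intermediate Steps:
$J = - \frac{14}{9}$ ($J = - \frac{\left(-2\right) \left(-7\right)}{9} = \left(- \frac{1}{9}\right) 14 = - \frac{14}{9} \approx -1.5556$)
$h{\left(k,V \right)} = \frac{V + k}{-1 + k}$
$d = -14$ ($d = 1 - 15 = -14$)
$d + 75 \sqrt{J + h{\left(7,-2 \right)}} = -14 + 75 \sqrt{- \frac{14}{9} + \frac{-2 + 7}{-1 + 7}} = -14 + 75 \sqrt{- \frac{14}{9} + \frac{1}{6} \cdot 5} = -14 + 75 \sqrt{- \frac{14}{9} + \frac{5}{6}} = -14 + 75 \sqrt{- \frac{13}{18}} = -14 + 75 \frac{i \sqrt{26}}{6} = -14 + \frac{25 i \sqrt{26}}{2}$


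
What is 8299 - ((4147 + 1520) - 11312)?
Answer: 13944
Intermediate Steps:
8299 - ((4147 + 1520) - 11312) = 8299 - (5667 - 11312) = 8299 - 1*(-5645) = 8299 + 5645 = 13944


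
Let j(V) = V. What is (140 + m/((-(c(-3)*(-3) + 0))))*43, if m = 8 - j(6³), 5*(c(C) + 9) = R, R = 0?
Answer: 171484/27 ≈ 6351.3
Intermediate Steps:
c(C) = -9 (c(C) = -9 + (⅕)*0 = -9 + 0 = -9)
m = -208 (m = 8 - 1*6³ = 8 - 1*216 = 8 - 216 = -208)
(140 + m/((-(c(-3)*(-3) + 0))))*43 = (140 - 208*(-1/(-9*(-3) + 0)))*43 = (140 - 208*(-1/(27 + 0)))*43 = (140 - 208/((-1*27)))*43 = (140 - 208/(-27))*43 = (140 - 208*(-1/27))*43 = (140 + 208/27)*43 = (3988/27)*43 = 171484/27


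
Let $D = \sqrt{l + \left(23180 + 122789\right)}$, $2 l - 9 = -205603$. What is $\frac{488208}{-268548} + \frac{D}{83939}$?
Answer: $- \frac{5812}{3197} + \frac{2 \sqrt{10793}}{83939} \approx -1.8155$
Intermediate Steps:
$l = -102797$ ($l = \frac{9}{2} + \frac{1}{2} \left(-205603\right) = \frac{9}{2} - \frac{205603}{2} = -102797$)
$D = 2 \sqrt{10793}$ ($D = \sqrt{-102797 + \left(23180 + 122789\right)} = \sqrt{-102797 + 145969} = \sqrt{43172} = 2 \sqrt{10793} \approx 207.78$)
$\frac{488208}{-268548} + \frac{D}{83939} = \frac{488208}{-268548} + \frac{2 \sqrt{10793}}{83939} = 488208 \left(- \frac{1}{268548}\right) + 2 \sqrt{10793} \cdot \frac{1}{83939} = - \frac{5812}{3197} + \frac{2 \sqrt{10793}}{83939}$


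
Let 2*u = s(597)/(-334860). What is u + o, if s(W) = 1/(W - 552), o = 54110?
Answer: 1630734713999/30137400 ≈ 54110.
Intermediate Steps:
s(W) = 1/(-552 + W)
u = -1/30137400 (u = (1/((-552 + 597)*(-334860)))/2 = (-1/334860/45)/2 = ((1/45)*(-1/334860))/2 = (1/2)*(-1/15068700) = -1/30137400 ≈ -3.3181e-8)
u + o = -1/30137400 + 54110 = 1630734713999/30137400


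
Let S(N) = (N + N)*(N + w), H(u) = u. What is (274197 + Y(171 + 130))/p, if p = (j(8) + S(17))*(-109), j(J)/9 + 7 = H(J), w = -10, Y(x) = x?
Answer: -274498/26923 ≈ -10.196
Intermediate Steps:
S(N) = 2*N*(-10 + N) (S(N) = (N + N)*(N - 10) = (2*N)*(-10 + N) = 2*N*(-10 + N))
j(J) = -63 + 9*J
p = -26923 (p = ((-63 + 9*8) + 2*17*(-10 + 17))*(-109) = ((-63 + 72) + 2*17*7)*(-109) = (9 + 238)*(-109) = 247*(-109) = -26923)
(274197 + Y(171 + 130))/p = (274197 + (171 + 130))/(-26923) = (274197 + 301)*(-1/26923) = 274498*(-1/26923) = -274498/26923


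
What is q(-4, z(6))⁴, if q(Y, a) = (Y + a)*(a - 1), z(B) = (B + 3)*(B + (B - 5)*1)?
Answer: 179050197569296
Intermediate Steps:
z(B) = (-5 + 2*B)*(3 + B) (z(B) = (3 + B)*(B + (-5 + B)*1) = (3 + B)*(B + (-5 + B)) = (3 + B)*(-5 + 2*B) = (-5 + 2*B)*(3 + B))
q(Y, a) = (-1 + a)*(Y + a) (q(Y, a) = (Y + a)*(-1 + a) = (-1 + a)*(Y + a))
q(-4, z(6))⁴ = ((-15 + 6 + 2*6²)² - 1*(-4) - (-15 + 6 + 2*6²) - 4*(-15 + 6 + 2*6²))⁴ = ((-15 + 6 + 2*36)² + 4 - (-15 + 6 + 2*36) - 4*(-15 + 6 + 2*36))⁴ = ((-15 + 6 + 72)² + 4 - (-15 + 6 + 72) - 4*(-15 + 6 + 72))⁴ = (63² + 4 - 1*63 - 4*63)⁴ = (3969 + 4 - 63 - 252)⁴ = 3658⁴ = 179050197569296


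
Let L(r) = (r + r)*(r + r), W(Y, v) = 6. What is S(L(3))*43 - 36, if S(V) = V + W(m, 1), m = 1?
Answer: 1770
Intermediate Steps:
L(r) = 4*r² (L(r) = (2*r)*(2*r) = 4*r²)
S(V) = 6 + V (S(V) = V + 6 = 6 + V)
S(L(3))*43 - 36 = (6 + 4*3²)*43 - 36 = (6 + 4*9)*43 - 36 = (6 + 36)*43 - 36 = 42*43 - 36 = 1806 - 36 = 1770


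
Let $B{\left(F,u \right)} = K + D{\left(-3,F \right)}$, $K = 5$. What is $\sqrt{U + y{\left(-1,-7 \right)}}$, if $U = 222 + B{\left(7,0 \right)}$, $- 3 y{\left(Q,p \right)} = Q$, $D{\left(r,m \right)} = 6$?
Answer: $\frac{10 \sqrt{21}}{3} \approx 15.275$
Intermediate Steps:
$y{\left(Q,p \right)} = - \frac{Q}{3}$
$B{\left(F,u \right)} = 11$ ($B{\left(F,u \right)} = 5 + 6 = 11$)
$U = 233$ ($U = 222 + 11 = 233$)
$\sqrt{U + y{\left(-1,-7 \right)}} = \sqrt{233 - - \frac{1}{3}} = \sqrt{233 + \frac{1}{3}} = \sqrt{\frac{700}{3}} = \frac{10 \sqrt{21}}{3}$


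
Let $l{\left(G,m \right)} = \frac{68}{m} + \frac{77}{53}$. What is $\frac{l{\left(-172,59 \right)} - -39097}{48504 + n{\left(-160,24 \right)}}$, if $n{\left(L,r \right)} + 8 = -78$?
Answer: $\frac{61132233}{75701543} \approx 0.80754$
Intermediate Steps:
$n{\left(L,r \right)} = -86$ ($n{\left(L,r \right)} = -8 - 78 = -86$)
$l{\left(G,m \right)} = \frac{77}{53} + \frac{68}{m}$ ($l{\left(G,m \right)} = \frac{68}{m} + 77 \cdot \frac{1}{53} = \frac{68}{m} + \frac{77}{53} = \frac{77}{53} + \frac{68}{m}$)
$\frac{l{\left(-172,59 \right)} - -39097}{48504 + n{\left(-160,24 \right)}} = \frac{\left(\frac{77}{53} + \frac{68}{59}\right) - -39097}{48504 - 86} = \frac{\left(\frac{77}{53} + 68 \cdot \frac{1}{59}\right) + 39097}{48418} = \left(\left(\frac{77}{53} + \frac{68}{59}\right) + 39097\right) \frac{1}{48418} = \left(\frac{8147}{3127} + 39097\right) \frac{1}{48418} = \frac{122264466}{3127} \cdot \frac{1}{48418} = \frac{61132233}{75701543}$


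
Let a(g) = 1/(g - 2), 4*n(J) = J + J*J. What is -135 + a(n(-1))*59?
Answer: -329/2 ≈ -164.50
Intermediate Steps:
n(J) = J/4 + J**2/4 (n(J) = (J + J*J)/4 = (J + J**2)/4 = J/4 + J**2/4)
a(g) = 1/(-2 + g)
-135 + a(n(-1))*59 = -135 + 59/(-2 + (1/4)*(-1)*(1 - 1)) = -135 + 59/(-2 + (1/4)*(-1)*0) = -135 + 59/(-2 + 0) = -135 + 59/(-2) = -135 - 1/2*59 = -135 - 59/2 = -329/2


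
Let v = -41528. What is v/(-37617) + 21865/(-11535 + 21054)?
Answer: 135311193/39786247 ≈ 3.4010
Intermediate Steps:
v/(-37617) + 21865/(-11535 + 21054) = -41528/(-37617) + 21865/(-11535 + 21054) = -41528*(-1/37617) + 21865/9519 = 41528/37617 + 21865*(1/9519) = 41528/37617 + 21865/9519 = 135311193/39786247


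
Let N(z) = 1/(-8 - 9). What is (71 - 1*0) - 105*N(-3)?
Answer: 1312/17 ≈ 77.177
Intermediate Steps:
N(z) = -1/17 (N(z) = 1/(-17) = -1/17)
(71 - 1*0) - 105*N(-3) = (71 - 1*0) - 105*(-1/17) = (71 + 0) + 105/17 = 71 + 105/17 = 1312/17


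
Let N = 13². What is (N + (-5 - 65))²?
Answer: 9801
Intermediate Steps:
N = 169
(N + (-5 - 65))² = (169 + (-5 - 65))² = (169 - 70)² = 99² = 9801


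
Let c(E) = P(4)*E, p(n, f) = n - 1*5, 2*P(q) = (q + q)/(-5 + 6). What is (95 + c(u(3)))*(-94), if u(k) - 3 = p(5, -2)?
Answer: -10058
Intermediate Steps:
P(q) = q (P(q) = ((q + q)/(-5 + 6))/2 = ((2*q)/1)/2 = ((2*q)*1)/2 = (2*q)/2 = q)
p(n, f) = -5 + n (p(n, f) = n - 5 = -5 + n)
u(k) = 3 (u(k) = 3 + (-5 + 5) = 3 + 0 = 3)
c(E) = 4*E
(95 + c(u(3)))*(-94) = (95 + 4*3)*(-94) = (95 + 12)*(-94) = 107*(-94) = -10058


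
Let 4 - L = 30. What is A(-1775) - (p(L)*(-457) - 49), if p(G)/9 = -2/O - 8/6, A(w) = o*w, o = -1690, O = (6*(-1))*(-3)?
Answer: 2993858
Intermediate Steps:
L = -26 (L = 4 - 1*30 = 4 - 30 = -26)
O = 18 (O = -6*(-3) = 18)
A(w) = -1690*w
p(G) = -13 (p(G) = 9*(-2/18 - 8/6) = 9*(-2*1/18 - 8*⅙) = 9*(-⅑ - 4/3) = 9*(-13/9) = -13)
A(-1775) - (p(L)*(-457) - 49) = -1690*(-1775) - (-13*(-457) - 49) = 2999750 - (5941 - 49) = 2999750 - 1*5892 = 2999750 - 5892 = 2993858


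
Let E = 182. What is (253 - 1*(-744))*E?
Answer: 181454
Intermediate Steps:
(253 - 1*(-744))*E = (253 - 1*(-744))*182 = (253 + 744)*182 = 997*182 = 181454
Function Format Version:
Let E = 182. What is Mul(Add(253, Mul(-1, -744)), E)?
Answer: 181454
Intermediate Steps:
Mul(Add(253, Mul(-1, -744)), E) = Mul(Add(253, Mul(-1, -744)), 182) = Mul(Add(253, 744), 182) = Mul(997, 182) = 181454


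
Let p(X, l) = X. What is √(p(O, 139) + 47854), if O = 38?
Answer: 2*√11973 ≈ 218.84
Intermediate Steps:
√(p(O, 139) + 47854) = √(38 + 47854) = √47892 = 2*√11973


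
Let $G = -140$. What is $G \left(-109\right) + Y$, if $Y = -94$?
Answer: $15166$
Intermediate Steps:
$G \left(-109\right) + Y = \left(-140\right) \left(-109\right) - 94 = 15260 - 94 = 15166$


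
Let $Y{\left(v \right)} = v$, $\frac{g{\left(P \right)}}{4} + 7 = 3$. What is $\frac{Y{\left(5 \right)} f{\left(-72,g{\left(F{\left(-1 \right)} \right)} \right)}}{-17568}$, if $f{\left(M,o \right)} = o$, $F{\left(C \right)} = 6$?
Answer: $\frac{5}{1098} \approx 0.0045537$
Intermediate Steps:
$g{\left(P \right)} = -16$ ($g{\left(P \right)} = -28 + 4 \cdot 3 = -28 + 12 = -16$)
$\frac{Y{\left(5 \right)} f{\left(-72,g{\left(F{\left(-1 \right)} \right)} \right)}}{-17568} = \frac{5 \left(-16\right)}{-17568} = \left(-80\right) \left(- \frac{1}{17568}\right) = \frac{5}{1098}$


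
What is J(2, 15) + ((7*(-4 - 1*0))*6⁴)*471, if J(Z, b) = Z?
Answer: -17091646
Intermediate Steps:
J(2, 15) + ((7*(-4 - 1*0))*6⁴)*471 = 2 + ((7*(-4 - 1*0))*6⁴)*471 = 2 + ((7*(-4 + 0))*1296)*471 = 2 + ((7*(-4))*1296)*471 = 2 - 28*1296*471 = 2 - 36288*471 = 2 - 17091648 = -17091646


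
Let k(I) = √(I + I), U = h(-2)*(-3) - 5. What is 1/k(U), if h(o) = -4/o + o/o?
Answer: -I*√7/14 ≈ -0.18898*I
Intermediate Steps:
h(o) = 1 - 4/o (h(o) = -4/o + 1 = 1 - 4/o)
U = -14 (U = ((-4 - 2)/(-2))*(-3) - 5 = -½*(-6)*(-3) - 5 = 3*(-3) - 5 = -9 - 5 = -14)
k(I) = √2*√I (k(I) = √(2*I) = √2*√I)
1/k(U) = 1/(√2*√(-14)) = 1/(√2*(I*√14)) = 1/(2*I*√7) = -I*√7/14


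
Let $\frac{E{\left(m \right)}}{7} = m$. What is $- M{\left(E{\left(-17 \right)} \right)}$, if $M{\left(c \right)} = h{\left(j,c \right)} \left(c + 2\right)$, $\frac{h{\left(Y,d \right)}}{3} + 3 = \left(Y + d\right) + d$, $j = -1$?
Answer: $-84942$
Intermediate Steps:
$E{\left(m \right)} = 7 m$
$h{\left(Y,d \right)} = -9 + 3 Y + 6 d$ ($h{\left(Y,d \right)} = -9 + 3 \left(\left(Y + d\right) + d\right) = -9 + 3 \left(Y + 2 d\right) = -9 + \left(3 Y + 6 d\right) = -9 + 3 Y + 6 d$)
$M{\left(c \right)} = \left(-12 + 6 c\right) \left(2 + c\right)$ ($M{\left(c \right)} = \left(-9 + 3 \left(-1\right) + 6 c\right) \left(c + 2\right) = \left(-9 - 3 + 6 c\right) \left(2 + c\right) = \left(-12 + 6 c\right) \left(2 + c\right)$)
$- M{\left(E{\left(-17 \right)} \right)} = - (-24 + 6 \left(7 \left(-17\right)\right)^{2}) = - (-24 + 6 \left(-119\right)^{2}) = - (-24 + 6 \cdot 14161) = - (-24 + 84966) = \left(-1\right) 84942 = -84942$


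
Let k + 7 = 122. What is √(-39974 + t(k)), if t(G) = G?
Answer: I*√39859 ≈ 199.65*I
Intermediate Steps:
k = 115 (k = -7 + 122 = 115)
√(-39974 + t(k)) = √(-39974 + 115) = √(-39859) = I*√39859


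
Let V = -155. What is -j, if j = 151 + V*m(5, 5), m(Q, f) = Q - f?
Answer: -151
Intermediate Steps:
j = 151 (j = 151 - 155*(5 - 1*5) = 151 - 155*(5 - 5) = 151 - 155*0 = 151 + 0 = 151)
-j = -1*151 = -151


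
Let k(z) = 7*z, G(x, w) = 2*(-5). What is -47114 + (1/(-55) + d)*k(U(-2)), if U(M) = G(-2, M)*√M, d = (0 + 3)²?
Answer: -47114 - 6916*I*√2/11 ≈ -47114.0 - 889.15*I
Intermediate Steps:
G(x, w) = -10
d = 9 (d = 3² = 9)
U(M) = -10*√M
-47114 + (1/(-55) + d)*k(U(-2)) = -47114 + (1/(-55) + 9)*(7*(-10*I*√2)) = -47114 + (-1/55 + 9)*(7*(-10*I*√2)) = -47114 + 494*(7*(-10*I*√2))/55 = -47114 + 494*(-70*I*√2)/55 = -47114 - 6916*I*√2/11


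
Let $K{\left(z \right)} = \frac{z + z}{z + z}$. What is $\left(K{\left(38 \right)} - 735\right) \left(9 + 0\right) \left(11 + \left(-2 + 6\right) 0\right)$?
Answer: $-72666$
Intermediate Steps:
$K{\left(z \right)} = 1$ ($K{\left(z \right)} = \frac{2 z}{2 z} = 2 z \frac{1}{2 z} = 1$)
$\left(K{\left(38 \right)} - 735\right) \left(9 + 0\right) \left(11 + \left(-2 + 6\right) 0\right) = \left(1 - 735\right) \left(9 + 0\right) \left(11 + \left(-2 + 6\right) 0\right) = \left(1 - 735\right) 9 \left(11 + 4 \cdot 0\right) = - 734 \cdot 9 \left(11 + 0\right) = - 734 \cdot 9 \cdot 11 = \left(-734\right) 99 = -72666$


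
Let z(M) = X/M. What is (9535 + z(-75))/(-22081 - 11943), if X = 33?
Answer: -59591/212650 ≈ -0.28023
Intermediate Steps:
z(M) = 33/M
(9535 + z(-75))/(-22081 - 11943) = (9535 + 33/(-75))/(-22081 - 11943) = (9535 + 33*(-1/75))/(-34024) = (9535 - 11/25)*(-1/34024) = (238364/25)*(-1/34024) = -59591/212650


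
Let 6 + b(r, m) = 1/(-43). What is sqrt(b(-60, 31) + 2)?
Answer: I*sqrt(7439)/43 ≈ 2.0058*I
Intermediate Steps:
b(r, m) = -259/43 (b(r, m) = -6 + 1/(-43) = -6 - 1/43 = -259/43)
sqrt(b(-60, 31) + 2) = sqrt(-259/43 + 2) = sqrt(-173/43) = I*sqrt(7439)/43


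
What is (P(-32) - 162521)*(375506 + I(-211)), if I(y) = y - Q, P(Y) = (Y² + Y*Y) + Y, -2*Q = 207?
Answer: -120506672485/2 ≈ -6.0253e+10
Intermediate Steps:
Q = -207/2 (Q = -½*207 = -207/2 ≈ -103.50)
P(Y) = Y + 2*Y² (P(Y) = (Y² + Y²) + Y = 2*Y² + Y = Y + 2*Y²)
I(y) = 207/2 + y (I(y) = y - 1*(-207/2) = y + 207/2 = 207/2 + y)
(P(-32) - 162521)*(375506 + I(-211)) = (-32*(1 + 2*(-32)) - 162521)*(375506 + (207/2 - 211)) = (-32*(1 - 64) - 162521)*(375506 - 215/2) = (-32*(-63) - 162521)*(750797/2) = (2016 - 162521)*(750797/2) = -160505*750797/2 = -120506672485/2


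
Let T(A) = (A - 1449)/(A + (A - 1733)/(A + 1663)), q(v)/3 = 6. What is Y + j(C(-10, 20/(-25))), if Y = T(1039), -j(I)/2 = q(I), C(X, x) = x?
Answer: -25537111/701671 ≈ -36.395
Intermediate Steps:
q(v) = 18 (q(v) = 3*6 = 18)
j(I) = -36 (j(I) = -2*18 = -36)
T(A) = (-1449 + A)/(A + (-1733 + A)/(1663 + A))
Y = -276955/701671 (Y = (-2409687 + 1039² + 214*1039)/(-1733 + 1039² + 1664*1039) = (-2409687 + 1079521 + 222346)/(-1733 + 1079521 + 1728896) = -1107820/2806684 = (1/2806684)*(-1107820) = -276955/701671 ≈ -0.39471)
Y + j(C(-10, 20/(-25))) = -276955/701671 - 36 = -25537111/701671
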